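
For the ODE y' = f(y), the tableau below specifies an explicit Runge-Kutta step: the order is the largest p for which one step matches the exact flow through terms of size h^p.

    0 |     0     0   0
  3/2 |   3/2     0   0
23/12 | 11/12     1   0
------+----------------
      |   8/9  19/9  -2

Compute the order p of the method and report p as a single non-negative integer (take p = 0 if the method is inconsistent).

1

b = (8/9, 19/9, -2)
c = (0, 3/2, 23/12)
Ac = (0, 0, 3/2)
Σ b_i: 8/9·1 + 19/9·1 + (-2)·1 = 1 ✓
b·c: 19/9·3/2 + (-2)·23/12 = -2/3 ≠ 1/2 ⇒ order 1.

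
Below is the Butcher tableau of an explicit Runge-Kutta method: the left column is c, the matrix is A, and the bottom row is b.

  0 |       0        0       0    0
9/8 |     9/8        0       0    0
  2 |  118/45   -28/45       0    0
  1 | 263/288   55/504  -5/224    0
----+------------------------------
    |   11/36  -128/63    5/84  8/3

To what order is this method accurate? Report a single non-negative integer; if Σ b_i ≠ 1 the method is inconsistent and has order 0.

4

b = (11/36, -128/63, 5/84, 8/3)
c = (0, 9/8, 2, 1)
Ac = (0, 0, -7/10, 5/64)
Σ b_i: 11/36·1 + (-128/63)·1 + 5/84·1 + 8/3·1 = 1 ✓
b·c: (-128/63)·9/8 + 5/84·2 + 8/3·1 = 1/2 ✓
b·c²: (-128/63)·81/64 + 5/84·4 + 8/3·1 = 1/3 ✓
b·Ac: 5/84·(-7/10) + 8/3·5/64 = 1/6 ✓
b·c³: (-128/63)·729/512 + 5/84·8 + 8/3·1 = 1/4 ✓
b·(c∘Ac): 5/84·(-7/5) + 8/3·5/64 = 1/8 ✓
b·Ac²: 5/84·(-63/80) + 8/3·25/512 = 1/12 ✓
b·A²c: 8/3·1/64 = 1/24 ✓; 4 stages ⇒ order 4.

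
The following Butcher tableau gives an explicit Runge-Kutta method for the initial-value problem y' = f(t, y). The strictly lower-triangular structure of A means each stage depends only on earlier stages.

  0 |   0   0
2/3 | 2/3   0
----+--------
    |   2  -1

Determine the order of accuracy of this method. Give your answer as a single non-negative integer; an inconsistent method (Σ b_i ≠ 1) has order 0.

1

b = (2, -1)
c = (0, 2/3)
Σ b_i: 2·1 + (-1)·1 = 1 ✓
b·c: (-1)·2/3 = -2/3 ≠ 1/2 ⇒ order 1.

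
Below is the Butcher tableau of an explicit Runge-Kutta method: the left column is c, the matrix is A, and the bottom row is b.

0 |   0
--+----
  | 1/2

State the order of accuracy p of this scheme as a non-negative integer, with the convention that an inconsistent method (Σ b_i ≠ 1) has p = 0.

0

b = (1/2)
c = (0)
Σ b_i: 1/2·1 = 1/2 ≠ 1 ⇒ order 0.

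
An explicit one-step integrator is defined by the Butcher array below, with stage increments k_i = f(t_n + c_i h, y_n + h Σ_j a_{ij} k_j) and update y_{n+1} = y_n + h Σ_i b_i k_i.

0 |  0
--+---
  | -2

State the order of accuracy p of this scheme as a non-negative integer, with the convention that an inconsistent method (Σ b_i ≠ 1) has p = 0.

b = (-2)
c = (0)
Σ b_i: (-2)·1 = -2 ≠ 1 ⇒ order 0.

0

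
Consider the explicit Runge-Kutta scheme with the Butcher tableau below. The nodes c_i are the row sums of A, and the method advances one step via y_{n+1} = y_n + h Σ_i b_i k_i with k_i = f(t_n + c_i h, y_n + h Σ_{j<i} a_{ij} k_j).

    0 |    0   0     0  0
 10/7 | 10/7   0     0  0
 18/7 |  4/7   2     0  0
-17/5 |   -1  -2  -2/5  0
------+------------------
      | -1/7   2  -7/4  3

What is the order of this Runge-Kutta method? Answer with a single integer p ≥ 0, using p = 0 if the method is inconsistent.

0

b = (-1/7, 2, -7/4, 3)
c = (0, 10/7, 18/7, -17/5)
Ac = (0, 0, 20/7, -136/35)
Σ b_i: (-1/7)·1 + 2·1 + (-7/4)·1 + 3·1 = 87/28 ≠ 1 ⇒ order 0.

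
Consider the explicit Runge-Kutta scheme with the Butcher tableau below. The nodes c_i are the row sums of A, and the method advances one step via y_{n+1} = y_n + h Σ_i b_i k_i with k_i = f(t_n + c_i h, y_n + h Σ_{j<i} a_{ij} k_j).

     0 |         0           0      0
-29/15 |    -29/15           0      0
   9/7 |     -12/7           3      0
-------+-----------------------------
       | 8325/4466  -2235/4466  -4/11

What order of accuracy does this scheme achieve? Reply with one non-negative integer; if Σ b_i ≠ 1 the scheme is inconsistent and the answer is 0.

2

b = (8325/4466, -2235/4466, -4/11)
c = (0, -29/15, 9/7)
Ac = (0, 0, -29/5)
Σ b_i: 8325/4466·1 + (-2235/4466)·1 + (-4/11)·1 = 1 ✓
b·c: (-2235/4466)·(-29/15) + (-4/11)·9/7 = 1/2 ✓
b·c²: (-2235/4466)·841/225 + (-4/11)·81/49 = -39967/16170 ≠ 1/3 ⇒ order 2.
b·Ac: (-4/11)·(-29/5) = 116/55 ≠ 1/6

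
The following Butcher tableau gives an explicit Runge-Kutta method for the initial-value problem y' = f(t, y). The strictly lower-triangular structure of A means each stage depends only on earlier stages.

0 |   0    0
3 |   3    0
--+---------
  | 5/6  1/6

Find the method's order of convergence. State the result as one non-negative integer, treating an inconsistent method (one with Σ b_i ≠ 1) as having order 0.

b = (5/6, 1/6)
c = (0, 3)
Σ b_i: 5/6·1 + 1/6·1 = 1 ✓
b·c: 1/6·3 = 1/2 ✓; 2 stages ⇒ order 2.

2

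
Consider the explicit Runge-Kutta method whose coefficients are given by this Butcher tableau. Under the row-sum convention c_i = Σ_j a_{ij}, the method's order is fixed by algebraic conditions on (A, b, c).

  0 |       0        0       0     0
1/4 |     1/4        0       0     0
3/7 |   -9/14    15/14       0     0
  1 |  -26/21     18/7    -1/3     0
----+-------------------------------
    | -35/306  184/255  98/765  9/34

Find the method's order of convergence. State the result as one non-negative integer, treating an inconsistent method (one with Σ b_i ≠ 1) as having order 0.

b = (-35/306, 184/255, 98/765, 9/34)
c = (0, 1/4, 3/7, 1)
Ac = (0, 0, 15/56, 1/2)
Σ b_i: (-35/306)·1 + 184/255·1 + 98/765·1 + 9/34·1 = 1 ✓
b·c: 184/255·1/4 + 98/765·3/7 + 9/34·1 = 1/2 ✓
b·c²: 184/255·1/16 + 98/765·9/49 + 9/34·1 = 1/3 ✓
b·Ac: 98/765·15/56 + 9/34·1/2 = 1/6 ✓
b·c³: 184/255·1/64 + 98/765·27/343 + 9/34·1 = 817/2856 ≠ 1/4 ⇒ order 3.
b·(c∘Ac): 98/765·45/392 + 9/34·1/2 = 5/34 ≠ 1/8
b·Ac²: 98/765·15/224 + 9/34·39/392 = 349/9996 ≠ 1/12
b·A²c: 9/34·(-5/56) = -45/1904 ≠ 1/24

3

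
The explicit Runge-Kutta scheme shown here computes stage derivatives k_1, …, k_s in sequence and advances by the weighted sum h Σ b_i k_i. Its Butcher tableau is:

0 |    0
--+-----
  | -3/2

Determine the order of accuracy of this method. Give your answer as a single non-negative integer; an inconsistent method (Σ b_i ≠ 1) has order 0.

b = (-3/2)
c = (0)
Σ b_i: (-3/2)·1 = -3/2 ≠ 1 ⇒ order 0.

0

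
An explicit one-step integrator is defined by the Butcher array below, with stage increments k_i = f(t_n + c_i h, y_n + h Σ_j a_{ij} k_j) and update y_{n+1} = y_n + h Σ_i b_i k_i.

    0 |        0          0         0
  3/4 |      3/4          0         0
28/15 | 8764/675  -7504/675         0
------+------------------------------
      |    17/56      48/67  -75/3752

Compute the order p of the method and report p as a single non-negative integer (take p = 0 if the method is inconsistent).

3

b = (17/56, 48/67, -75/3752)
c = (0, 3/4, 28/15)
Ac = (0, 0, -1876/225)
Σ b_i: 17/56·1 + 48/67·1 + (-75/3752)·1 = 1 ✓
b·c: 48/67·3/4 + (-75/3752)·28/15 = 1/2 ✓
b·c²: 48/67·9/16 + (-75/3752)·784/225 = 1/3 ✓
b·Ac: (-75/3752)·(-1876/225) = 1/6 ✓; 3 stages ⇒ order 3.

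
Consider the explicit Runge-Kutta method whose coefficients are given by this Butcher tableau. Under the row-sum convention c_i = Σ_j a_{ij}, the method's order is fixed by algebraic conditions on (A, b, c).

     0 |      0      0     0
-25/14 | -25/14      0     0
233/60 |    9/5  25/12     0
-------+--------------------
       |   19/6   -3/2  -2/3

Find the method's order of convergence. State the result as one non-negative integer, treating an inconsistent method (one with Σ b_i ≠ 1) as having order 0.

b = (19/6, -3/2, -2/3)
c = (0, -25/14, 233/60)
Ac = (0, 0, -625/168)
Σ b_i: 19/6·1 + (-3/2)·1 + (-2/3)·1 = 1 ✓
b·c: (-3/2)·(-25/14) + (-2/3)·233/60 = 113/1260 ≠ 1/2 ⇒ order 1.

1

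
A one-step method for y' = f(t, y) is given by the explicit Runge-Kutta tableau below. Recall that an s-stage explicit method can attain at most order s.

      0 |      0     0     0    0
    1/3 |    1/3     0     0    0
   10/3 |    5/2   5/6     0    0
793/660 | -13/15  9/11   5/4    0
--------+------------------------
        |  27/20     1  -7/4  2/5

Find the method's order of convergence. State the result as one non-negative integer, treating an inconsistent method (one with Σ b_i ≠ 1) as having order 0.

b = (27/20, 1, -7/4, 2/5)
c = (0, 1/3, 10/3, 793/660)
Ac = (0, 0, 5/18, 293/66)
Σ b_i: 27/20·1 + 1·1 + (-7/4)·1 + 2/5·1 = 1 ✓
b·c: 1·1/3 + (-7/4)·10/3 + 2/5·793/660 = -4141/825 ≠ 1/2 ⇒ order 1.

1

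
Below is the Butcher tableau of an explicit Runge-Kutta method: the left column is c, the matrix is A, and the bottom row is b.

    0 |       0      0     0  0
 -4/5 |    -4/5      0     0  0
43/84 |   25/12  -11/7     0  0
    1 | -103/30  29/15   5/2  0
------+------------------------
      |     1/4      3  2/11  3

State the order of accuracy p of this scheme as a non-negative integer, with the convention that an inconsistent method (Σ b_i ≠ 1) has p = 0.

0

b = (1/4, 3, 2/11, 3)
c = (0, -4/5, 43/84, 1)
Ac = (0, 0, 44/35, -1121/4200)
Σ b_i: 1/4·1 + 3·1 + 2/11·1 + 3·1 = 283/44 ≠ 1 ⇒ order 0.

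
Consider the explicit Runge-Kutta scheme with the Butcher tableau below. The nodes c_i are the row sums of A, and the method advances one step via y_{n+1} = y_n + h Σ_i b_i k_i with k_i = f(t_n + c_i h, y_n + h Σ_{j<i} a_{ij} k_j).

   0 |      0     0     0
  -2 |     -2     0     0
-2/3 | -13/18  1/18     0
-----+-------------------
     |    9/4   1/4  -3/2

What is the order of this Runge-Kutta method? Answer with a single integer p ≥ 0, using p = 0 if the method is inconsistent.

3

b = (9/4, 1/4, -3/2)
c = (0, -2, -2/3)
Ac = (0, 0, -1/9)
Σ b_i: 9/4·1 + 1/4·1 + (-3/2)·1 = 1 ✓
b·c: 1/4·(-2) + (-3/2)·(-2/3) = 1/2 ✓
b·c²: 1/4·4 + (-3/2)·4/9 = 1/3 ✓
b·Ac: (-3/2)·(-1/9) = 1/6 ✓; 3 stages ⇒ order 3.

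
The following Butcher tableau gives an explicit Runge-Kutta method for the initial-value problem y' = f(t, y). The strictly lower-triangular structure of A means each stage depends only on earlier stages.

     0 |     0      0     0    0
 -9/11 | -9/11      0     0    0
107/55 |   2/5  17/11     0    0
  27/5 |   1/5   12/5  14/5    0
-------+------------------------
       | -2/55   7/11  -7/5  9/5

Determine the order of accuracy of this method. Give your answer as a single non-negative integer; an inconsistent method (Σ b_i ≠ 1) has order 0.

b = (-2/55, 7/11, -7/5, 9/5)
c = (0, -9/11, 107/55, 27/5)
Ac = (0, 0, -153/121, 958/275)
Σ b_i: (-2/55)·1 + 7/11·1 + (-7/5)·1 + 9/5·1 = 1 ✓
b·c: 7/11·(-9/11) + (-7/5)·107/55 + 9/5·27/5 = 19589/3025 ≠ 1/2 ⇒ order 1.

1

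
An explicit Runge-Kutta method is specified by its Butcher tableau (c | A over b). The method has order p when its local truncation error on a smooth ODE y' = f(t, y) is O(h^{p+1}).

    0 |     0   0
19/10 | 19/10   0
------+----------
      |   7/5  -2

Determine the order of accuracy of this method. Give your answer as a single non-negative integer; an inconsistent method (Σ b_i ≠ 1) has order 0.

0

b = (7/5, -2)
c = (0, 19/10)
Σ b_i: 7/5·1 + (-2)·1 = -3/5 ≠ 1 ⇒ order 0.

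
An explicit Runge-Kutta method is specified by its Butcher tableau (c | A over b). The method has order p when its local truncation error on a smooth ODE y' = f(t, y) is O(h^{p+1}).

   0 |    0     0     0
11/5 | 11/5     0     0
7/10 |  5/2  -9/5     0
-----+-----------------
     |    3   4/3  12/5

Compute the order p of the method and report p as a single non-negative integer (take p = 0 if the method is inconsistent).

0

b = (3, 4/3, 12/5)
c = (0, 11/5, 7/10)
Ac = (0, 0, -99/25)
Σ b_i: 3·1 + 4/3·1 + 12/5·1 = 101/15 ≠ 1 ⇒ order 0.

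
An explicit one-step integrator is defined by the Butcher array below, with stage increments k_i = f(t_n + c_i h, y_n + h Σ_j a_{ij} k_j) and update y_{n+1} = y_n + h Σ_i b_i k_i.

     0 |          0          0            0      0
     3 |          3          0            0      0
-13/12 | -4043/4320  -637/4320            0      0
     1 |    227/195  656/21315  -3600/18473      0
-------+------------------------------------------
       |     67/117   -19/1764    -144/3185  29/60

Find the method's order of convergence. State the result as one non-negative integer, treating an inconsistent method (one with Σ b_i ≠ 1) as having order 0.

4

b = (67/117, -19/1764, -144/3185, 29/60)
c = (0, 3, -13/12, 1)
Ac = (0, 0, -637/1440, 44/145)
Σ b_i: 67/117·1 + (-19/1764)·1 + (-144/3185)·1 + 29/60·1 = 1 ✓
b·c: (-19/1764)·3 + (-144/3185)·(-13/12) + 29/60·1 = 1/2 ✓
b·c²: (-19/1764)·9 + (-144/3185)·169/144 + 29/60·1 = 1/3 ✓
b·Ac: (-144/3185)·(-637/1440) + 29/60·44/145 = 1/6 ✓
b·c³: (-19/1764)·27 + (-144/3185)·(-2197/1728) + 29/60·1 = 1/4 ✓
b·(c∘Ac): (-144/3185)·8281/17280 + 29/60·44/145 = 1/8 ✓
b·Ac²: (-144/3185)·(-637/480) + 29/60·7/145 = 1/12 ✓
b·A²c: 29/60·5/58 = 1/24 ✓; 4 stages ⇒ order 4.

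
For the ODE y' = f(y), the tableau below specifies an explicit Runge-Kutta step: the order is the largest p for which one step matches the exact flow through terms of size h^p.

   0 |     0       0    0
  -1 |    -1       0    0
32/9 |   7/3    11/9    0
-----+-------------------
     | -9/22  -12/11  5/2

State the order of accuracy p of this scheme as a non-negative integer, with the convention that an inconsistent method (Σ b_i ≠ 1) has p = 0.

1

b = (-9/22, -12/11, 5/2)
c = (0, -1, 32/9)
Ac = (0, 0, -11/9)
Σ b_i: (-9/22)·1 + (-12/11)·1 + 5/2·1 = 1 ✓
b·c: (-12/11)·(-1) + 5/2·32/9 = 988/99 ≠ 1/2 ⇒ order 1.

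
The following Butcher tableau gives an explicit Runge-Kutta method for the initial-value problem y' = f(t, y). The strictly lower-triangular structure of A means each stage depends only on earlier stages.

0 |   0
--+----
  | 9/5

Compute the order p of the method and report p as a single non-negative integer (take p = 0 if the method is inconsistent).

b = (9/5)
c = (0)
Σ b_i: 9/5·1 = 9/5 ≠ 1 ⇒ order 0.

0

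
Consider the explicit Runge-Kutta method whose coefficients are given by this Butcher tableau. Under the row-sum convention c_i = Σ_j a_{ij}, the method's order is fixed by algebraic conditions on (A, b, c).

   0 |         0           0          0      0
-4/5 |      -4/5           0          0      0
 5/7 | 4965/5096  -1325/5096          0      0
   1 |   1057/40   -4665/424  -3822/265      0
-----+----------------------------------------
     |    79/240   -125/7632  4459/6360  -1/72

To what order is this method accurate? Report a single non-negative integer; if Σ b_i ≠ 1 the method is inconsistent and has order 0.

4

b = (79/240, -125/7632, 4459/6360, -1/72)
c = (0, -4/5, 5/7, 1)
Ac = (0, 0, 265/1274, -3/2)
Σ b_i: 79/240·1 + (-125/7632)·1 + 4459/6360·1 + (-1/72)·1 = 1 ✓
b·c: (-125/7632)·(-4/5) + 4459/6360·5/7 + (-1/72)·1 = 1/2 ✓
b·c²: (-125/7632)·16/25 + 4459/6360·25/49 + (-1/72)·1 = 1/3 ✓
b·Ac: 4459/6360·265/1274 + (-1/72)·(-3/2) = 1/6 ✓
b·c³: (-125/7632)·(-64/125) + 4459/6360·125/343 + (-1/72)·1 = 1/4 ✓
b·(c∘Ac): 4459/6360·1325/8918 + (-1/72)·(-3/2) = 1/8 ✓
b·Ac²: 4459/6360·(-106/637) + (-1/72)·(-72/5) = 1/12 ✓
b·A²c: (-1/72)·(-3) = 1/24 ✓; 4 stages ⇒ order 4.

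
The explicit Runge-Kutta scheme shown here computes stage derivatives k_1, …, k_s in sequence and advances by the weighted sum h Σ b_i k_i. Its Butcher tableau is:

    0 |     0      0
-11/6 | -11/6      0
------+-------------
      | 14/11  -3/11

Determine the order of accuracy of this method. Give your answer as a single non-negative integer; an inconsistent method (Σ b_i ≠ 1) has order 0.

2

b = (14/11, -3/11)
c = (0, -11/6)
Σ b_i: 14/11·1 + (-3/11)·1 = 1 ✓
b·c: (-3/11)·(-11/6) = 1/2 ✓; 2 stages ⇒ order 2.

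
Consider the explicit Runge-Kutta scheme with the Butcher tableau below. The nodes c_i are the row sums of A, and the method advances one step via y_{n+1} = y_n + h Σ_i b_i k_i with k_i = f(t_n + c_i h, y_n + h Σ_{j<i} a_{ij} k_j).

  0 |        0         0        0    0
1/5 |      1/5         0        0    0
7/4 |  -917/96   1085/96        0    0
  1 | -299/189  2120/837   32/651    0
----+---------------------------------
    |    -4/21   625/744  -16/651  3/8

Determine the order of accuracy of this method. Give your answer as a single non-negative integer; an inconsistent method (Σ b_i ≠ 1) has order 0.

b = (-4/21, 625/744, -16/651, 3/8)
c = (0, 1/5, 7/4, 1)
Ac = (0, 0, 217/96, 16/27)
Σ b_i: (-4/21)·1 + 625/744·1 + (-16/651)·1 + 3/8·1 = 1 ✓
b·c: 625/744·1/5 + (-16/651)·7/4 + 3/8·1 = 1/2 ✓
b·c²: 625/744·1/25 + (-16/651)·49/16 + 3/8·1 = 1/3 ✓
b·Ac: (-16/651)·217/96 + 3/8·16/27 = 1/6 ✓
b·c³: 625/744·1/125 + (-16/651)·343/64 + 3/8·1 = 1/4 ✓
b·(c∘Ac): (-16/651)·1519/384 + 3/8·16/27 = 1/8 ✓
b·Ac²: (-16/651)·217/480 + 3/8·34/135 = 1/12 ✓
b·A²c: 3/8·1/9 = 1/24 ✓; 4 stages ⇒ order 4.

4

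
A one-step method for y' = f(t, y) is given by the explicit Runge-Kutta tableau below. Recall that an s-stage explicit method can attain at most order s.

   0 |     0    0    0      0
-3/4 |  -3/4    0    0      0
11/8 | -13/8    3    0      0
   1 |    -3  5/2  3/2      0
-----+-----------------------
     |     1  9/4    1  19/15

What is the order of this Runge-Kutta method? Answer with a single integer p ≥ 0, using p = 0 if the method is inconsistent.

0

b = (1, 9/4, 1, 19/15)
c = (0, -3/4, 11/8, 1)
Ac = (0, 0, -9/4, 3/16)
Σ b_i: 1·1 + 9/4·1 + 1·1 + 19/15·1 = 331/60 ≠ 1 ⇒ order 0.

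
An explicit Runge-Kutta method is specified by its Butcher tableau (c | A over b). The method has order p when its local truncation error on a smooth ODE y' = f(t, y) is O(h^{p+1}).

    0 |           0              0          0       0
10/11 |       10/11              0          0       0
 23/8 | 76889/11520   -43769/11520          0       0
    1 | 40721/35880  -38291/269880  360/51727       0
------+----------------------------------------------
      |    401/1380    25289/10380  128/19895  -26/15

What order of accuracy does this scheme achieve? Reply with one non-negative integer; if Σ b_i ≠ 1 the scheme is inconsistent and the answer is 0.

b = (401/1380, 25289/10380, 128/19895, -26/15)
c = (0, 10/11, 23/8, 1)
Ac = (0, 0, -3979/1152, -17/156)
Σ b_i: 401/1380·1 + 25289/10380·1 + 128/19895·1 + (-26/15)·1 = 1 ✓
b·c: 25289/10380·10/11 + 128/19895·23/8 + (-26/15)·1 = 1/2 ✓
b·c²: 25289/10380·100/121 + 128/19895·529/64 + (-26/15)·1 = 1/3 ✓
b·Ac: 128/19895·(-3979/1152) + (-26/15)·(-17/156) = 1/6 ✓
b·c³: 25289/10380·1000/1331 + 128/19895·12167/512 + (-26/15)·1 = 1/4 ✓
b·(c∘Ac): 128/19895·(-91517/9216) + (-26/15)·(-17/156) = 1/8 ✓
b·Ac²: 128/19895·(-19895/6336) + (-26/15)·(-205/3432) = 1/12 ✓
b·A²c: (-26/15)·(-5/208) = 1/24 ✓; 4 stages ⇒ order 4.

4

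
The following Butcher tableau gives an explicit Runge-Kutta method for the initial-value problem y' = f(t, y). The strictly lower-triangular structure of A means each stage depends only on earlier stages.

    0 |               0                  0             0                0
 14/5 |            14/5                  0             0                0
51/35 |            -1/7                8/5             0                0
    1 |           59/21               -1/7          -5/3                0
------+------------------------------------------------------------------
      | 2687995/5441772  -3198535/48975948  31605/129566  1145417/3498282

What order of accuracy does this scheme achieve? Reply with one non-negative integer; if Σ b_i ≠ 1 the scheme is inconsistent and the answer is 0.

b = (2687995/5441772, -3198535/48975948, 31605/129566, 1145417/3498282)
c = (0, 14/5, 51/35, 1)
Ac = (0, 0, 112/25, -99/35)
Σ b_i: 2687995/5441772·1 + (-3198535/48975948)·1 + 31605/129566·1 + 1145417/3498282·1 = 1 ✓
b·c: (-3198535/48975948)·14/5 + 31605/129566·51/35 + 1145417/3498282·1 = 1/2 ✓
b·c²: (-3198535/48975948)·196/25 + 31605/129566·2601/1225 + 1145417/3498282·1 = 1/3 ✓
b·Ac: 31605/129566·112/25 + 1145417/3498282·(-99/35) = 1/6 ✓
b·c³: (-3198535/48975948)·2744/125 + 31605/129566·132651/42875 + 1145417/3498282·1 = -11955922/34011075 ≠ 1/4 ⇒ order 3.
b·(c∘Ac): 31605/129566·816/125 + 1145417/3498282·(-99/35) = 6474103/9717450 ≠ 1/8
b·Ac²: 31605/129566·1568/125 + 1145417/3498282·(-5707/1225) = 37575955/24487974 ≠ 1/12
b·A²c: 1145417/3498282·(-112/15) = -64143352/26237115 ≠ 1/24

3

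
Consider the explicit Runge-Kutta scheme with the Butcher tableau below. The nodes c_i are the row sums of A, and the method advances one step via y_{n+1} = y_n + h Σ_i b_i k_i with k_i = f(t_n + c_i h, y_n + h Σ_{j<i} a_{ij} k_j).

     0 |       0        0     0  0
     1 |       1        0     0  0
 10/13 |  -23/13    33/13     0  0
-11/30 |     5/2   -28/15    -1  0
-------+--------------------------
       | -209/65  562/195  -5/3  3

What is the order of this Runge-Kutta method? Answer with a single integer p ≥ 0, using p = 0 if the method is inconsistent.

2

b = (-209/65, 562/195, -5/3, 3)
c = (0, 1, 10/13, -11/30)
Ac = (0, 0, 33/13, -514/195)
Σ b_i: (-209/65)·1 + 562/195·1 + (-5/3)·1 + 3·1 = 1 ✓
b·c: 562/195·1 + (-5/3)·10/13 + 3·(-11/30) = 1/2 ✓
b·c²: 562/195·1 + (-5/3)·100/169 + 3·121/900 = 116569/50700 ≠ 1/3 ⇒ order 2.
b·Ac: (-5/3)·33/13 + 3·(-514/195) = -789/65 ≠ 1/6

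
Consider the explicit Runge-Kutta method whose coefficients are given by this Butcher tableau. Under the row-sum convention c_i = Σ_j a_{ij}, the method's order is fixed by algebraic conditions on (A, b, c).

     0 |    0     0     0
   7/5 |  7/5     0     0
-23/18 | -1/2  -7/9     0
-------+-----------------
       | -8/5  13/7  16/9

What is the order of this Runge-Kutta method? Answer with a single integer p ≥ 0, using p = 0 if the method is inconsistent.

b = (-8/5, 13/7, 16/9)
c = (0, 7/5, -23/18)
Ac = (0, 0, -49/45)
Σ b_i: (-8/5)·1 + 13/7·1 + 16/9·1 = 641/315 ≠ 1 ⇒ order 0.

0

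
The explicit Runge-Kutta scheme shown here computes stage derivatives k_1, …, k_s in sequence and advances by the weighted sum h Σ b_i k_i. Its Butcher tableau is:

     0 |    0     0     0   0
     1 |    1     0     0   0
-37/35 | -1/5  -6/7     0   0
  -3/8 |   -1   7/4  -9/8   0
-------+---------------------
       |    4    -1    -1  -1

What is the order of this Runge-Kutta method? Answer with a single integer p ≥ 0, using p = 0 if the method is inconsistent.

1

b = (4, -1, -1, -1)
c = (0, 1, -37/35, -3/8)
Ac = (0, 0, -6/7, 823/280)
Σ b_i: 4·1 + (-1)·1 + (-1)·1 + (-1)·1 = 1 ✓
b·c: (-1)·1 + (-1)·(-37/35) + (-1)·(-3/8) = 121/280 ≠ 1/2 ⇒ order 1.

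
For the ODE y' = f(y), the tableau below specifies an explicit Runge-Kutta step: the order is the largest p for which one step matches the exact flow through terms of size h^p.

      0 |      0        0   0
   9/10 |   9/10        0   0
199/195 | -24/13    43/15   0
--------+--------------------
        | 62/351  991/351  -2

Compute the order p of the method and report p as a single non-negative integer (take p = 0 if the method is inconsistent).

b = (62/351, 991/351, -2)
c = (0, 9/10, 199/195)
Ac = (0, 0, 129/50)
Σ b_i: 62/351·1 + 991/351·1 + (-2)·1 = 1 ✓
b·c: 991/351·9/10 + (-2)·199/195 = 1/2 ✓
b·c²: 991/351·81/100 + (-2)·39601/38025 = 31033/152100 ≠ 1/3 ⇒ order 2.
b·Ac: (-2)·129/50 = -129/25 ≠ 1/6

2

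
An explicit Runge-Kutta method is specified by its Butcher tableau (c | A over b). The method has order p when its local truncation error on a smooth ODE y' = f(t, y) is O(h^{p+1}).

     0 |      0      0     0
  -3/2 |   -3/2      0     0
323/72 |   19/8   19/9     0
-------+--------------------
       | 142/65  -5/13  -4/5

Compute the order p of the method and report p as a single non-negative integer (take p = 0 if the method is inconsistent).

1

b = (142/65, -5/13, -4/5)
c = (0, -3/2, 323/72)
Ac = (0, 0, -19/6)
Σ b_i: 142/65·1 + (-5/13)·1 + (-4/5)·1 = 1 ✓
b·c: (-5/13)·(-3/2) + (-4/5)·323/72 = -1762/585 ≠ 1/2 ⇒ order 1.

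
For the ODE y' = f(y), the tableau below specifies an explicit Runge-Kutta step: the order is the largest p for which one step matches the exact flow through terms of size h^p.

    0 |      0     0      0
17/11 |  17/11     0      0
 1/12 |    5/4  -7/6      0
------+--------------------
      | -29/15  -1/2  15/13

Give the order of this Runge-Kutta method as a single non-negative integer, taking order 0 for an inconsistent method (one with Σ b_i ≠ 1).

0

b = (-29/15, -1/2, 15/13)
c = (0, 17/11, 1/12)
Ac = (0, 0, -119/66)
Σ b_i: (-29/15)·1 + (-1/2)·1 + 15/13·1 = -499/390 ≠ 1 ⇒ order 0.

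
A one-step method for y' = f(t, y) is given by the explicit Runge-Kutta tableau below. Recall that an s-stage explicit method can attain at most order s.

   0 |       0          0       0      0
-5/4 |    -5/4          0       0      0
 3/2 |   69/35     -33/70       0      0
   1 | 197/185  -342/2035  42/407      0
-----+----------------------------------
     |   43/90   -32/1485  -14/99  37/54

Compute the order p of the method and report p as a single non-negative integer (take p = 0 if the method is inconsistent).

4

b = (43/90, -32/1485, -14/99, 37/54)
c = (0, -5/4, 3/2, 1)
Ac = (0, 0, 33/56, 27/74)
Σ b_i: 43/90·1 + (-32/1485)·1 + (-14/99)·1 + 37/54·1 = 1 ✓
b·c: (-32/1485)·(-5/4) + (-14/99)·3/2 + 37/54·1 = 1/2 ✓
b·c²: (-32/1485)·25/16 + (-14/99)·9/4 + 37/54·1 = 1/3 ✓
b·Ac: (-14/99)·33/56 + 37/54·27/74 = 1/6 ✓
b·c³: (-32/1485)·(-125/64) + (-14/99)·27/8 + 37/54·1 = 1/4 ✓
b·(c∘Ac): (-14/99)·99/112 + 37/54·27/74 = 1/8 ✓
b·Ac²: (-14/99)·(-165/224) + 37/54·(-9/296) = 1/12 ✓
b·A²c: 37/54·9/148 = 1/24 ✓; 4 stages ⇒ order 4.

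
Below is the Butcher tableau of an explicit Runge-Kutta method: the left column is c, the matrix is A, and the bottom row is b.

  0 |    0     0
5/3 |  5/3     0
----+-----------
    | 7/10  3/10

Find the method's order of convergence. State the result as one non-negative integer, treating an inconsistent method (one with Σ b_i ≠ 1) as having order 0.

b = (7/10, 3/10)
c = (0, 5/3)
Σ b_i: 7/10·1 + 3/10·1 = 1 ✓
b·c: 3/10·5/3 = 1/2 ✓; 2 stages ⇒ order 2.

2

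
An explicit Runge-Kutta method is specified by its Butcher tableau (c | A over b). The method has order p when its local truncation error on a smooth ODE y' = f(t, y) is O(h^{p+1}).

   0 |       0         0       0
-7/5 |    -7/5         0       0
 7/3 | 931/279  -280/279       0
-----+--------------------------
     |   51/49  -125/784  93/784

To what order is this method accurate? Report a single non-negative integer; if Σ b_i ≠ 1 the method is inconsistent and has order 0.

3

b = (51/49, -125/784, 93/784)
c = (0, -7/5, 7/3)
Ac = (0, 0, 392/279)
Σ b_i: 51/49·1 + (-125/784)·1 + 93/784·1 = 1 ✓
b·c: (-125/784)·(-7/5) + 93/784·7/3 = 1/2 ✓
b·c²: (-125/784)·49/25 + 93/784·49/9 = 1/3 ✓
b·Ac: 93/784·392/279 = 1/6 ✓; 3 stages ⇒ order 3.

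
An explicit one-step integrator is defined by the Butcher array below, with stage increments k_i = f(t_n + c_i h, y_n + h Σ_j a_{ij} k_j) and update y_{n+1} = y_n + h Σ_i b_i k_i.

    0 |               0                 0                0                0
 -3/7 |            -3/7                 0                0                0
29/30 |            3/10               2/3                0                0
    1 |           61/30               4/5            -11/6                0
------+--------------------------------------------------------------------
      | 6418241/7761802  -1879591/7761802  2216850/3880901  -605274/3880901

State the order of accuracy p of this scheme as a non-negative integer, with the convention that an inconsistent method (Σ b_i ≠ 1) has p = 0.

3

b = (6418241/7761802, -1879591/7761802, 2216850/3880901, -605274/3880901)
c = (0, -3/7, 29/30, 1)
Ac = (0, 0, -2/7, -533/252)
Σ b_i: 6418241/7761802·1 + (-1879591/7761802)·1 + 2216850/3880901·1 + (-605274/3880901)·1 = 1 ✓
b·c: (-1879591/7761802)·(-3/7) + 2216850/3880901·29/30 + (-605274/3880901)·1 = 1/2 ✓
b·c²: (-1879591/7761802)·9/49 + 2216850/3880901·841/900 + (-605274/3880901)·1 = 1/3 ✓
b·Ac: 2216850/3880901·(-2/7) + (-605274/3880901)·(-533/252) = 1/6 ✓
b·c³: (-1879591/7761802)·(-27/343) + 2216850/3880901·24389/27000 + (-605274/3880901)·1 = 1853682347/4889935260 ≠ 1/4 ⇒ order 3.
b·(c∘Ac): 2216850/3880901·(-29/105) + (-605274/3880901)·(-533/252) = 28053047/162997842 ≠ 1/8
b·Ac²: 2216850/3880901·6/49 + (-605274/3880901)·(-414419/264600) = 1097493149/3492810900 ≠ 1/12
b·A²c: (-605274/3880901)·11/21 = -2219338/27166307 ≠ 1/24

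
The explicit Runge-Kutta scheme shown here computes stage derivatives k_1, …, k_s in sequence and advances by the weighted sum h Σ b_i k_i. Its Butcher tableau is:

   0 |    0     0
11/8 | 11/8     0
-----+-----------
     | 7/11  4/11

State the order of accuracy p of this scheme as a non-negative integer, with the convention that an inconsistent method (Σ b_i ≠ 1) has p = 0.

b = (7/11, 4/11)
c = (0, 11/8)
Σ b_i: 7/11·1 + 4/11·1 = 1 ✓
b·c: 4/11·11/8 = 1/2 ✓; 2 stages ⇒ order 2.

2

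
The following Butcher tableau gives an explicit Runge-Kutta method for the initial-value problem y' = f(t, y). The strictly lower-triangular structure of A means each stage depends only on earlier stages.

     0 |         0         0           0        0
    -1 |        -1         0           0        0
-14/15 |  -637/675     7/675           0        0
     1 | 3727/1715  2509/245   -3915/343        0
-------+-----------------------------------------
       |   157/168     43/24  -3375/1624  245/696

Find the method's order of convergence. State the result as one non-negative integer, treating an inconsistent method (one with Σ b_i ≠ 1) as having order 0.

4

b = (157/168, 43/24, -3375/1624, 245/696)
c = (0, -1, -14/15, 1)
Ac = (0, 0, -7/675, 101/245)
Σ b_i: 157/168·1 + 43/24·1 + (-3375/1624)·1 + 245/696·1 = 1 ✓
b·c: 43/24·(-1) + (-3375/1624)·(-14/15) + 245/696·1 = 1/2 ✓
b·c²: 43/24·1 + (-3375/1624)·196/225 + 245/696·1 = 1/3 ✓
b·Ac: (-3375/1624)·(-7/675) + 245/696·101/245 = 1/6 ✓
b·c³: 43/24·(-1) + (-3375/1624)·(-2744/3375) + 245/696·1 = 1/4 ✓
b·(c∘Ac): (-3375/1624)·98/10125 + 245/696·101/245 = 1/8 ✓
b·Ac²: (-3375/1624)·7/675 + 245/696·73/245 = 1/12 ✓
b·A²c: 245/696·29/245 = 1/24 ✓; 4 stages ⇒ order 4.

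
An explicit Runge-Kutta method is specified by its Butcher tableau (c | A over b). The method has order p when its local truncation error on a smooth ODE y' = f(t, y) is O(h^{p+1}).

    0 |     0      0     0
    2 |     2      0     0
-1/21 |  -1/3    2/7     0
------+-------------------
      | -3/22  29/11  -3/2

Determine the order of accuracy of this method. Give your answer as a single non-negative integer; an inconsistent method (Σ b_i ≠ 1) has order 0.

1

b = (-3/22, 29/11, -3/2)
c = (0, 2, -1/21)
Ac = (0, 0, 4/7)
Σ b_i: (-3/22)·1 + 29/11·1 + (-3/2)·1 = 1 ✓
b·c: 29/11·2 + (-3/2)·(-1/21) = 823/154 ≠ 1/2 ⇒ order 1.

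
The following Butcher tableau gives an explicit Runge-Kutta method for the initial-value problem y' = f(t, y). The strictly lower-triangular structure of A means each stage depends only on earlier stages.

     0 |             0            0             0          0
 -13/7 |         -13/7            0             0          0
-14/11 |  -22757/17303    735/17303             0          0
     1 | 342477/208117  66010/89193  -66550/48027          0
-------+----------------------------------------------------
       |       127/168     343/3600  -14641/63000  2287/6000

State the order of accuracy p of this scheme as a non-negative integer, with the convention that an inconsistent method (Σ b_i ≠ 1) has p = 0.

b = (127/168, 343/3600, -14641/63000, 2287/6000)
c = (0, -13/7, -14/11, 1)
Ac = (0, 0, -105/1331, 890/2287)
Σ b_i: 127/168·1 + 343/3600·1 + (-14641/63000)·1 + 2287/6000·1 = 1 ✓
b·c: 343/3600·(-13/7) + (-14641/63000)·(-14/11) + 2287/6000·1 = 1/2 ✓
b·c²: 343/3600·169/49 + (-14641/63000)·196/121 + 2287/6000·1 = 1/3 ✓
b·Ac: (-14641/63000)·(-105/1331) + 2287/6000·890/2287 = 1/6 ✓
b·c³: 343/3600·(-2197/343) + (-14641/63000)·(-2744/1331) + 2287/6000·1 = 1/4 ✓
b·(c∘Ac): (-14641/63000)·1470/14641 + 2287/6000·890/2287 = 1/8 ✓
b·Ac²: (-14641/63000)·195/1331 + 2287/6000·4930/16009 = 1/12 ✓
b·A²c: 2287/6000·250/2287 = 1/24 ✓; 4 stages ⇒ order 4.

4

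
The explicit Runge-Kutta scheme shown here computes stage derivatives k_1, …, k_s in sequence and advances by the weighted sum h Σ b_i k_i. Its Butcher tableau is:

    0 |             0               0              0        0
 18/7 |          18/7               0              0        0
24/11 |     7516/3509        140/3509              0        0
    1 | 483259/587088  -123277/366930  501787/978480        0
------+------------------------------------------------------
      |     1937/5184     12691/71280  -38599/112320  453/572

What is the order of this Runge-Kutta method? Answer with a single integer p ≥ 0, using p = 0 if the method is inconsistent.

4

b = (1937/5184, 12691/71280, -38599/112320, 453/572)
c = (0, 18/7, 24/11, 1)
Ac = (0, 0, 360/3509, 77/302)
Σ b_i: 1937/5184·1 + 12691/71280·1 + (-38599/112320)·1 + 453/572·1 = 1 ✓
b·c: 12691/71280·18/7 + (-38599/112320)·24/11 + 453/572·1 = 1/2 ✓
b·c²: 12691/71280·324/49 + (-38599/112320)·576/121 + 453/572·1 = 1/3 ✓
b·Ac: (-38599/112320)·360/3509 + 453/572·77/302 = 1/6 ✓
b·c³: 12691/71280·5832/343 + (-38599/112320)·13824/1331 + 453/572·1 = 1/4 ✓
b·(c∘Ac): (-38599/112320)·8640/38599 + 453/572·77/302 = 1/8 ✓
b·Ac²: (-38599/112320)·6480/24563 + 453/572·2090/9513 = 1/12 ✓
b·A²c: 453/572·143/2718 = 1/24 ✓; 4 stages ⇒ order 4.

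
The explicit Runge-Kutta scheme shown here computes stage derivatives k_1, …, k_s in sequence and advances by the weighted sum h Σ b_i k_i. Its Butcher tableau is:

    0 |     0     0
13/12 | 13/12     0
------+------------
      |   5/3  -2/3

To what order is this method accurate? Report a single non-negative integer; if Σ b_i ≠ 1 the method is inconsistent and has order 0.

b = (5/3, -2/3)
c = (0, 13/12)
Σ b_i: 5/3·1 + (-2/3)·1 = 1 ✓
b·c: (-2/3)·13/12 = -13/18 ≠ 1/2 ⇒ order 1.

1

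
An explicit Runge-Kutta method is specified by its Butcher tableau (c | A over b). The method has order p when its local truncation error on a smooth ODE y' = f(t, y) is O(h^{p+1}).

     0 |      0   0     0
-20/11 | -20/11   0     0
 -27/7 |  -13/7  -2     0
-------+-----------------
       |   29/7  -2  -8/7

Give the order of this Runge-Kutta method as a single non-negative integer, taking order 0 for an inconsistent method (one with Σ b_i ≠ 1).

b = (29/7, -2, -8/7)
c = (0, -20/11, -27/7)
Ac = (0, 0, 40/11)
Σ b_i: 29/7·1 + (-2)·1 + (-8/7)·1 = 1 ✓
b·c: (-2)·(-20/11) + (-8/7)·(-27/7) = 4336/539 ≠ 1/2 ⇒ order 1.

1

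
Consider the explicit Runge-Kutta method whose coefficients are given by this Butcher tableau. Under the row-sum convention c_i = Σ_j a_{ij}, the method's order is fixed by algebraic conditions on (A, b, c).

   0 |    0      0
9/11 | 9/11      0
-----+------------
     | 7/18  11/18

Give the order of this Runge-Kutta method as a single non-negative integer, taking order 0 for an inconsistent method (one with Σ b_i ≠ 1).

2

b = (7/18, 11/18)
c = (0, 9/11)
Σ b_i: 7/18·1 + 11/18·1 = 1 ✓
b·c: 11/18·9/11 = 1/2 ✓; 2 stages ⇒ order 2.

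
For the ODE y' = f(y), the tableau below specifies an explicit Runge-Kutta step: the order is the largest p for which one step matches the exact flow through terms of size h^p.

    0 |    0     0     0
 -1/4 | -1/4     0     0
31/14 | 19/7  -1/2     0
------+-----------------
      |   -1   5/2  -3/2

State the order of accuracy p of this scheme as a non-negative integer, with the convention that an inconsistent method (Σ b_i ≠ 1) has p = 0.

0

b = (-1, 5/2, -3/2)
c = (0, -1/4, 31/14)
Ac = (0, 0, 1/8)
Σ b_i: (-1)·1 + 5/2·1 + (-3/2)·1 = 0 ≠ 1 ⇒ order 0.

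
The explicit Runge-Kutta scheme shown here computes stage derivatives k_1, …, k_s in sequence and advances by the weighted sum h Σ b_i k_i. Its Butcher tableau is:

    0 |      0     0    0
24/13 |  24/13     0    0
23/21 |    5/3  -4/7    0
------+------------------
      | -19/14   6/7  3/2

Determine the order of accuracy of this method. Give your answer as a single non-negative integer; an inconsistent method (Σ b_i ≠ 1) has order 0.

b = (-19/14, 6/7, 3/2)
c = (0, 24/13, 23/21)
Ac = (0, 0, -96/91)
Σ b_i: (-19/14)·1 + 6/7·1 + 3/2·1 = 1 ✓
b·c: 6/7·24/13 + 3/2·23/21 = 587/182 ≠ 1/2 ⇒ order 1.

1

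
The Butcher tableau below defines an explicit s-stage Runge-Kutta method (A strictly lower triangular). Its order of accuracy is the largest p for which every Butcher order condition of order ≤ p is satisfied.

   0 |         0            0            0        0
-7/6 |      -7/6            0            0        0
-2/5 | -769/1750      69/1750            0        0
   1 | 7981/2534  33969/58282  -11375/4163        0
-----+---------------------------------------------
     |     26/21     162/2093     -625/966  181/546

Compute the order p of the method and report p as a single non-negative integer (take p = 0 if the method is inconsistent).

b = (26/21, 162/2093, -625/966, 181/546)
c = (0, -7/6, -2/5, 1)
Ac = (0, 0, -23/500, 299/724)
Σ b_i: 26/21·1 + 162/2093·1 + (-625/966)·1 + 181/546·1 = 1 ✓
b·c: 162/2093·(-7/6) + (-625/966)·(-2/5) + 181/546·1 = 1/2 ✓
b·c²: 162/2093·49/36 + (-625/966)·4/25 + 181/546·1 = 1/3 ✓
b·Ac: (-625/966)·(-23/500) + 181/546·299/724 = 1/6 ✓
b·c³: 162/2093·(-343/216) + (-625/966)·(-8/125) + 181/546·1 = 1/4 ✓
b·(c∘Ac): (-625/966)·23/1250 + 181/546·299/724 = 1/8 ✓
b·Ac²: (-625/966)·161/3000 + 181/546·1547/4344 = 1/12 ✓
b·A²c: 181/546·91/724 = 1/24 ✓; 4 stages ⇒ order 4.

4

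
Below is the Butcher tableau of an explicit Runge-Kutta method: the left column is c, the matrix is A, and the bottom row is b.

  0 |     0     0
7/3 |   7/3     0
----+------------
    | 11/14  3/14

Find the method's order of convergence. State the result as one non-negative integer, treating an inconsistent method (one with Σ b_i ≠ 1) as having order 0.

b = (11/14, 3/14)
c = (0, 7/3)
Σ b_i: 11/14·1 + 3/14·1 = 1 ✓
b·c: 3/14·7/3 = 1/2 ✓; 2 stages ⇒ order 2.

2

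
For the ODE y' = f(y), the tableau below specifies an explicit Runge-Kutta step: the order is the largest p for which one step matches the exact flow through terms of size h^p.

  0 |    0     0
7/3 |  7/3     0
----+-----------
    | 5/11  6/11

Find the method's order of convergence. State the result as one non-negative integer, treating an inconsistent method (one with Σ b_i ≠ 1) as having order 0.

b = (5/11, 6/11)
c = (0, 7/3)
Σ b_i: 5/11·1 + 6/11·1 = 1 ✓
b·c: 6/11·7/3 = 14/11 ≠ 1/2 ⇒ order 1.

1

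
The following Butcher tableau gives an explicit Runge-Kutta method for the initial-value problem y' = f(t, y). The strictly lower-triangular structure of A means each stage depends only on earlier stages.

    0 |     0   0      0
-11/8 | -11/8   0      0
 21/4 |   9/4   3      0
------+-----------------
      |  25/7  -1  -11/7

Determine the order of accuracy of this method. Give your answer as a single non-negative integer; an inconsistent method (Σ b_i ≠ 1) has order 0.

b = (25/7, -1, -11/7)
c = (0, -11/8, 21/4)
Ac = (0, 0, -33/8)
Σ b_i: 25/7·1 + (-1)·1 + (-11/7)·1 = 1 ✓
b·c: (-1)·(-11/8) + (-11/7)·21/4 = -55/8 ≠ 1/2 ⇒ order 1.

1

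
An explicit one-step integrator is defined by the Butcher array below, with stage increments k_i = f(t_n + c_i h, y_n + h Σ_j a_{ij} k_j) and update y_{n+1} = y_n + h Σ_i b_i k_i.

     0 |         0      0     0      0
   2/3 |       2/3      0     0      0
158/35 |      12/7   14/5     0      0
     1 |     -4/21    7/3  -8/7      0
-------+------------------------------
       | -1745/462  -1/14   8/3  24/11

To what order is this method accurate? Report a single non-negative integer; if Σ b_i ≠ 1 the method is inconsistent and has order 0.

b = (-1745/462, -1/14, 8/3, 24/11)
c = (0, 2/3, 158/35, 1)
Ac = (0, 0, 28/15, -7946/2205)
Σ b_i: (-1745/462)·1 + (-1/14)·1 + 8/3·1 + 24/11·1 = 1 ✓
b·c: (-1/14)·2/3 + 8/3·158/35 + 24/11·1 = 16369/1155 ≠ 1/2 ⇒ order 1.

1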